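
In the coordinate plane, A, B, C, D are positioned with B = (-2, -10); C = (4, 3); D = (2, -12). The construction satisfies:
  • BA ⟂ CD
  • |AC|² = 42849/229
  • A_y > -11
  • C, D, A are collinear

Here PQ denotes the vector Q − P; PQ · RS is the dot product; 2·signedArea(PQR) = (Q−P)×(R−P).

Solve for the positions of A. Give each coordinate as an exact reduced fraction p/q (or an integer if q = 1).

1. A_x = 502/229  [C, D, A are collinear ∩ BA ⟂ CD]
2. A_y = -2418/229  [C, D, A are collinear ∩ BA ⟂ CD]
   → A = (502/229, -2418/229)

A = (502/229, -2418/229)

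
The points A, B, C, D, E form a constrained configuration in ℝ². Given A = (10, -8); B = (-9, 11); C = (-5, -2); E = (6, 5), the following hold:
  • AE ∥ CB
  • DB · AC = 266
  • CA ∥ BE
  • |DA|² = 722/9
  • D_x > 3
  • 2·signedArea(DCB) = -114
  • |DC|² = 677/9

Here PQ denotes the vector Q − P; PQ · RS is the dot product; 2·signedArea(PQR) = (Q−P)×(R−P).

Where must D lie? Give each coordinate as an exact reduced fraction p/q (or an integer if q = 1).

D = (11/3, -5/3)

1. D_x = 11/3  [2·signedArea(DCB) = -114 ∩ DB · AC = 266]
2. D_y = -5/3  [2·signedArea(DCB) = -114 ∩ DB · AC = 266]
   → D = (11/3, -5/3)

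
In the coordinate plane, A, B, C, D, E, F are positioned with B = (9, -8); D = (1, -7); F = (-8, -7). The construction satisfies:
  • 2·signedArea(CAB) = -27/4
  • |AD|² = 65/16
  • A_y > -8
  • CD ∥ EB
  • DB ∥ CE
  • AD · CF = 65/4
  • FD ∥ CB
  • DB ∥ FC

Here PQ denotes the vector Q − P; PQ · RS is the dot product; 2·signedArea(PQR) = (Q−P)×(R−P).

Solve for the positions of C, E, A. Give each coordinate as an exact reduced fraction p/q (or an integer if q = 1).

1. C_x = 0  [FD ∥ CB ∩ DB ∥ FC]
2. C_y = -8  [FD ∥ CB ∩ DB ∥ FC]
   → C = (0, -8)
3. E_x = 8  [CD ∥ EB ∩ DB ∥ CE]
4. E_y = -9  [CD ∥ EB ∩ DB ∥ CE]
   → E = (8, -9)
5. A_x = 3  [AD · CF = 65/4 ∩ 2·signedArea(CAB) = -27/4]
6. A_y = -29/4  [AD · CF = 65/4 ∩ 2·signedArea(CAB) = -27/4]
   → A = (3, -29/4)

A = (3, -29/4)
C = (0, -8)
E = (8, -9)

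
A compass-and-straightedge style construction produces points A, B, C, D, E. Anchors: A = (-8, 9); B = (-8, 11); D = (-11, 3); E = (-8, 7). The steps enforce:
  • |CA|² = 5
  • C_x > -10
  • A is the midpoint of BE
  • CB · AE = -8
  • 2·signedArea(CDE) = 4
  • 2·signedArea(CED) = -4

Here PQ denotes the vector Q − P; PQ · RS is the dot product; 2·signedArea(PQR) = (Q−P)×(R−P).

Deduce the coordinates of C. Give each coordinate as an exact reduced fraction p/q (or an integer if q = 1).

1. C_x = -9  [2·signedArea(CED) = -4 ∩ CB · AE = -8]
2. C_y = 7  [2·signedArea(CED) = -4 ∩ CB · AE = -8]
   → C = (-9, 7)

C = (-9, 7)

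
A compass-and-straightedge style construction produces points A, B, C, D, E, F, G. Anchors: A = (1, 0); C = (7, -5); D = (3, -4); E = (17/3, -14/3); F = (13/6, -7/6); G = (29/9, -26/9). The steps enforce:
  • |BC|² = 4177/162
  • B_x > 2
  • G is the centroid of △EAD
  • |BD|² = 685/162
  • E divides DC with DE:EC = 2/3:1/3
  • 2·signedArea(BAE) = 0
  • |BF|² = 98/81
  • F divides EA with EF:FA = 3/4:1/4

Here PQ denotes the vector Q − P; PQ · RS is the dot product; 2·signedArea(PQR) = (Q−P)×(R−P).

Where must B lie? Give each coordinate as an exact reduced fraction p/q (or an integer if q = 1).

B = (53/18, -35/18)

1. B_x = 53/18  [line 14/3·x + 14/3·y + -14/3 = 0 ∩ |BF|² = 98/81]
2. B_y = -35/18  [line 14/3·x + 14/3·y + -14/3 = 0 ∩ |BF|² = 98/81]
   → B = (53/18, -35/18)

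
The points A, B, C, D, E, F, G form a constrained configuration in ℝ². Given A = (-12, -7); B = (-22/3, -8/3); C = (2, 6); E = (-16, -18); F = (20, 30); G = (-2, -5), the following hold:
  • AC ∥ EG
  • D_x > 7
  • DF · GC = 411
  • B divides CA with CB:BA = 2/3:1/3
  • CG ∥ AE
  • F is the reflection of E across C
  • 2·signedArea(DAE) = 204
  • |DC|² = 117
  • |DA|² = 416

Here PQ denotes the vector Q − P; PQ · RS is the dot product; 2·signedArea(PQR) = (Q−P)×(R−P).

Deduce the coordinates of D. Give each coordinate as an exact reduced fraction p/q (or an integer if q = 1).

D = (8, -3)

1. D_x = 8  [DF · GC = 411 ∩ 2·signedArea(DAE) = 204]
2. D_y = -3  [DF · GC = 411 ∩ 2·signedArea(DAE) = 204]
   → D = (8, -3)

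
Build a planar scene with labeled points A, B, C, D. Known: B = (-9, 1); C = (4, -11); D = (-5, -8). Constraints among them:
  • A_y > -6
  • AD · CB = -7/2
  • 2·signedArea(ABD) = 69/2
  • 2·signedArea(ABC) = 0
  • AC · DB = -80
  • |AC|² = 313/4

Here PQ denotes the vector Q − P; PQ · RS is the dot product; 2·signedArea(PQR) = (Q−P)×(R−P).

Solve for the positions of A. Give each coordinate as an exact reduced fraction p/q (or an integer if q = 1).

1. A_x = -5/2  [2·signedArea(ABC) = 0 ∩ AD · CB = -7/2]
2. A_y = -5  [2·signedArea(ABC) = 0 ∩ AD · CB = -7/2]
   → A = (-5/2, -5)

A = (-5/2, -5)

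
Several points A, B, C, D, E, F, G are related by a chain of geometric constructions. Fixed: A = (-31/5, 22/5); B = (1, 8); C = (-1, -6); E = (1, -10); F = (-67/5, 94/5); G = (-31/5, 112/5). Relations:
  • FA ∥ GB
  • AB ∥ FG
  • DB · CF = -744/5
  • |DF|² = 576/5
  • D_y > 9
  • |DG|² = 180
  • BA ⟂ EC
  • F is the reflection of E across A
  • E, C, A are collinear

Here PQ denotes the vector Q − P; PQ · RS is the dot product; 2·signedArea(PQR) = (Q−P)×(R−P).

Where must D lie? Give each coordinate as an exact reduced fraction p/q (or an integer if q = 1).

D = (-43/5, 46/5)

1. D_x = -43/5  [line 62/5·x + -124/5·y + 1674/5 = 0 ∩ |DF|² = 576/5]
2. D_y = 46/5  [line 62/5·x + -124/5·y + 1674/5 = 0 ∩ |DF|² = 576/5]
   → D = (-43/5, 46/5)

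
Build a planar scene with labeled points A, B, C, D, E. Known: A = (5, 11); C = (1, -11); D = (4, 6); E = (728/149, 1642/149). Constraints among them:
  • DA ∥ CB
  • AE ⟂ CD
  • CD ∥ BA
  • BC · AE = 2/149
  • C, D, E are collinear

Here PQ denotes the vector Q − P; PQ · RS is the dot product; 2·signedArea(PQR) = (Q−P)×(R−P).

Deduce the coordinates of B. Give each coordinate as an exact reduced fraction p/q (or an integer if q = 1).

1. B_x = 2  [CD ∥ BA ∩ DA ∥ CB]
2. B_y = -6  [CD ∥ BA ∩ DA ∥ CB]
   → B = (2, -6)

B = (2, -6)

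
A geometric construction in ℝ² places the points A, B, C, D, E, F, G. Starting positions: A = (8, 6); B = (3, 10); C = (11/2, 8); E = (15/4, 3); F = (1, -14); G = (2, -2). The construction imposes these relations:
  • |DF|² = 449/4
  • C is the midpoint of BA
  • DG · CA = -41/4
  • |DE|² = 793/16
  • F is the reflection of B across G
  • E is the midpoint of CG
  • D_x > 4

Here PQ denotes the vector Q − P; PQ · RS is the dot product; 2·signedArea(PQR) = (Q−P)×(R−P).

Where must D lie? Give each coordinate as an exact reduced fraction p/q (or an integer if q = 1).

D = (9/2, -4)

1. D_x = 9/2  [line -5/2·x + 2·y + 77/4 = 0 ∩ |DF|² = 449/4]
2. D_y = -4  [line -5/2·x + 2·y + 77/4 = 0 ∩ |DF|² = 449/4]
   → D = (9/2, -4)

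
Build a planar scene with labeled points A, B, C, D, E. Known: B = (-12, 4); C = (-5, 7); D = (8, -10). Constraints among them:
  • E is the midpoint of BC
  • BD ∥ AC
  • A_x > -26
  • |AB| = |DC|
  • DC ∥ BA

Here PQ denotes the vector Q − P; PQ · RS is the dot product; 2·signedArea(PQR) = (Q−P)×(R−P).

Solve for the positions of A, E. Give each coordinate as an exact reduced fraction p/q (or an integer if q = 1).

A = (-25, 21)
E = (-17/2, 11/2)

1. A_x = -25  [BD ∥ AC ∩ DC ∥ BA]
2. A_y = 21  [BD ∥ AC ∩ DC ∥ BA]
   → A = (-25, 21)
3. E_x = -17/2  [E is the midpoint of BC]
4. E_y = 11/2  [E is the midpoint of BC]
   → E = (-17/2, 11/2)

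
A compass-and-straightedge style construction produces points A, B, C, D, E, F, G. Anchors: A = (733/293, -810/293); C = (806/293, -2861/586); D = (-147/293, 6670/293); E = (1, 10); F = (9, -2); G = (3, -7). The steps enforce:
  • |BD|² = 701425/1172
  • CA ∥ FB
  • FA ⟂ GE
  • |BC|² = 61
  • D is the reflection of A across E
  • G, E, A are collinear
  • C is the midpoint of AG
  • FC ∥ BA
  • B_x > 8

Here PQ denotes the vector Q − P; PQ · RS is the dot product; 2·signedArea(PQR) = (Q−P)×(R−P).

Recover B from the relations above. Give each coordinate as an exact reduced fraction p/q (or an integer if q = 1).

B = (2564/293, 69/586)

1. B_x = 2564/293  [FC ∥ BA ∩ CA ∥ FB]
2. B_y = 69/586  [FC ∥ BA ∩ CA ∥ FB]
   → B = (2564/293, 69/586)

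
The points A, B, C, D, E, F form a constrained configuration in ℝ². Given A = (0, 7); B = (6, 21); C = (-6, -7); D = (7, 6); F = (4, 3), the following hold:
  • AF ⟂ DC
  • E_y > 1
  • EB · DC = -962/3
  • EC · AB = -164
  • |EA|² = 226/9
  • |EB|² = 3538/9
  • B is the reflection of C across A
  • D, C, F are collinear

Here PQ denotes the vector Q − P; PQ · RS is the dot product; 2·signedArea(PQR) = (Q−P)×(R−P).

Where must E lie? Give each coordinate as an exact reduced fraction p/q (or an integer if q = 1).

1. E_x = 1/3  [EB · DC = -962/3 ∩ EC · AB = -164]
2. E_y = 2  [EB · DC = -962/3 ∩ EC · AB = -164]
   → E = (1/3, 2)

E = (1/3, 2)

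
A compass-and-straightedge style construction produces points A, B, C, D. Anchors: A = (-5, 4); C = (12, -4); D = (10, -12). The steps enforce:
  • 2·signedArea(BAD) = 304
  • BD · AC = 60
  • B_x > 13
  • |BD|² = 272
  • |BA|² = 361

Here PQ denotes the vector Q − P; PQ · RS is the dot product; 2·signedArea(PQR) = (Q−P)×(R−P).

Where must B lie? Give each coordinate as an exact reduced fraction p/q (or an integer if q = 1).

B = (14, 4)

1. B_x = 14  [BD · AC = 60 ∩ 2·signedArea(BAD) = 304]
2. B_y = 4  [BD · AC = 60 ∩ 2·signedArea(BAD) = 304]
   → B = (14, 4)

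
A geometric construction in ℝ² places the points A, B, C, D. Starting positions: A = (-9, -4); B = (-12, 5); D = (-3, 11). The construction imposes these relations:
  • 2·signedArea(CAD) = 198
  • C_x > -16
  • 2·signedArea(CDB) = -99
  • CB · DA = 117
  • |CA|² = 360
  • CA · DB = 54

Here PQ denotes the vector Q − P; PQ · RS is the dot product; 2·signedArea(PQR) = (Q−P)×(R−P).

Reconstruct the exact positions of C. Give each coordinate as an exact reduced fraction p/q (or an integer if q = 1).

C = (-15, 14)

1. C_x = -15  [2·signedArea(CDB) = -99 ∩ CB · DA = 117]
2. C_y = 14  [2·signedArea(CDB) = -99 ∩ CB · DA = 117]
   → C = (-15, 14)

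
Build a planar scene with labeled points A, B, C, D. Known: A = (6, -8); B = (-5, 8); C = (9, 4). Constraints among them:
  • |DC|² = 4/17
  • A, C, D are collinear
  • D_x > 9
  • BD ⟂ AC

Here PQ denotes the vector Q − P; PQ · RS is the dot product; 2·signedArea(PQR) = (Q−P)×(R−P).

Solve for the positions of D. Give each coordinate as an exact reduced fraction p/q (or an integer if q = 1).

D = (155/17, 76/17)

1. D_x = 155/17  [A, C, D are collinear ∩ BD ⟂ AC]
2. D_y = 76/17  [A, C, D are collinear ∩ BD ⟂ AC]
   → D = (155/17, 76/17)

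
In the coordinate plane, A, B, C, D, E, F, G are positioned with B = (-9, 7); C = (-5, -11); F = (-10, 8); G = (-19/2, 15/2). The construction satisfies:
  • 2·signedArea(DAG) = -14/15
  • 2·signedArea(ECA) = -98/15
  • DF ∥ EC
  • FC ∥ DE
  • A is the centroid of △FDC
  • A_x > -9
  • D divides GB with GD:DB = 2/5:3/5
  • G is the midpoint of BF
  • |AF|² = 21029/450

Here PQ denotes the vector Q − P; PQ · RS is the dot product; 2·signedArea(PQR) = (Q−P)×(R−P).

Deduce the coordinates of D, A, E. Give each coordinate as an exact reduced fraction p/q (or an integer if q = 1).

1. D_x = -93/10  [D divides GB with GD:DB = 2/5:3/5]
2. D_y = 73/10  [D divides GB with GD:DB = 2/5:3/5]
   → D = (-93/10, 73/10)
3. A_x = -81/10  [A is the centroid of △FDC]
4. A_y = 43/30  [A is the centroid of △FDC]
   → A = (-81/10, 43/30)
5. E_x = -43/10  [DF ∥ EC ∩ FC ∥ DE]
6. E_y = -117/10  [DF ∥ EC ∩ FC ∥ DE]
   → E = (-43/10, -117/10)

A = (-81/10, 43/30)
D = (-93/10, 73/10)
E = (-43/10, -117/10)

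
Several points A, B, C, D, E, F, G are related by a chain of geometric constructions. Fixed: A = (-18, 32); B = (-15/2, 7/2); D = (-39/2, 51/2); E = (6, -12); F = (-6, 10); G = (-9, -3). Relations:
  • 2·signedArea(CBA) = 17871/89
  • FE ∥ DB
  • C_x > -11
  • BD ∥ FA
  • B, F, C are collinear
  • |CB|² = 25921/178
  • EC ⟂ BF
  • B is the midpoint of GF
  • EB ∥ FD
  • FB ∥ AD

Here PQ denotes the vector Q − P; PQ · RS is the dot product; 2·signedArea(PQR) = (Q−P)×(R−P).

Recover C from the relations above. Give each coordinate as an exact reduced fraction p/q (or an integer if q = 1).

1. C_x = -909/89  [B, F, C are collinear ∩ EC ⟂ BF]
2. C_y = -735/89  [B, F, C are collinear ∩ EC ⟂ BF]
   → C = (-909/89, -735/89)

C = (-909/89, -735/89)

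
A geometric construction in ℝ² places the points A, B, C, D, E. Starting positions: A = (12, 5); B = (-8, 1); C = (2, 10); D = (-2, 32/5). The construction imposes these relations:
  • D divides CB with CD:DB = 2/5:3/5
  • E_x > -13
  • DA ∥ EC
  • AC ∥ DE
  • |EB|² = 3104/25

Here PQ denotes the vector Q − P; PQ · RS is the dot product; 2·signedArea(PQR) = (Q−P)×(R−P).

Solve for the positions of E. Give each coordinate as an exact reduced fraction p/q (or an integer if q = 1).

E = (-12, 57/5)

1. E_x = -12  [DA ∥ EC ∩ AC ∥ DE]
2. E_y = 57/5  [DA ∥ EC ∩ AC ∥ DE]
   → E = (-12, 57/5)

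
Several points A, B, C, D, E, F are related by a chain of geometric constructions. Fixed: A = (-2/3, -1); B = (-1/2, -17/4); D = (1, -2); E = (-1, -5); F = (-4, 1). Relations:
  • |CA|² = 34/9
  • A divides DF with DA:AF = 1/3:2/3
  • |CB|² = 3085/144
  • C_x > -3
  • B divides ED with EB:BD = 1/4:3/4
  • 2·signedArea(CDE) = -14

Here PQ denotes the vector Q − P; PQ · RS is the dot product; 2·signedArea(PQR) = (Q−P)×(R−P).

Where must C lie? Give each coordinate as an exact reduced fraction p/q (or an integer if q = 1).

1. C_x = -7/3  [line 3·x + -2·y + 7 = 0 ∩ |CB|² = 3085/144]
2. C_y = 0  [line 3·x + -2·y + 7 = 0 ∩ |CB|² = 3085/144]
   → C = (-7/3, 0)

C = (-7/3, 0)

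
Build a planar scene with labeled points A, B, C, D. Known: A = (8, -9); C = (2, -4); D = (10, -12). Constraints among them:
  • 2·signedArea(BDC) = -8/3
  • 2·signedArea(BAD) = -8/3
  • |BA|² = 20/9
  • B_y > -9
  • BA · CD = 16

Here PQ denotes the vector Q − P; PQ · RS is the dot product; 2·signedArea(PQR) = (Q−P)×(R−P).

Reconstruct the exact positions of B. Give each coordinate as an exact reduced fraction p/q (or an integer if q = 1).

B = (20/3, -25/3)

1. B_x = 20/3  [2·signedArea(BDC) = -8/3 ∩ BA · CD = 16]
2. B_y = -25/3  [2·signedArea(BDC) = -8/3 ∩ BA · CD = 16]
   → B = (20/3, -25/3)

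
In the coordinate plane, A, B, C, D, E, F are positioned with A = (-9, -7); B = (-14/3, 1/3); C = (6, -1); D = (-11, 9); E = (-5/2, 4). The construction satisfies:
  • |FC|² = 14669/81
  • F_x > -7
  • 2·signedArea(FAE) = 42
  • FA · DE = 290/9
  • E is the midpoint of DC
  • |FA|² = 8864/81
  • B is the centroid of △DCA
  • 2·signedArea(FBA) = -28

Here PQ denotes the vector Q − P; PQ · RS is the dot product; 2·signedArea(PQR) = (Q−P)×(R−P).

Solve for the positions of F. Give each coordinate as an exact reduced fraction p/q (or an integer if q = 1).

F = (-61/9, 29/9)

1. F_x = -61/9  [2·signedArea(FBA) = -28 ∩ FA · DE = 290/9]
2. F_y = 29/9  [2·signedArea(FBA) = -28 ∩ FA · DE = 290/9]
   → F = (-61/9, 29/9)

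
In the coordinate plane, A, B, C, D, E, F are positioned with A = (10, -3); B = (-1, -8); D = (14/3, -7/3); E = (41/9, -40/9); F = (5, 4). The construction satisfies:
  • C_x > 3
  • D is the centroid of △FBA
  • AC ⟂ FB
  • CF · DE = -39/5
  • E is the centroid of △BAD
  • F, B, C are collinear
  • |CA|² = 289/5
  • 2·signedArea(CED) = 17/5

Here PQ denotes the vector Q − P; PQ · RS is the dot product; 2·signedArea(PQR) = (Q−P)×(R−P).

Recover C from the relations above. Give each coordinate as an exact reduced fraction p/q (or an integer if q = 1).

1. C_x = 16/5  [F, B, C are collinear ∩ AC ⟂ FB]
2. C_y = 2/5  [F, B, C are collinear ∩ AC ⟂ FB]
   → C = (16/5, 2/5)

C = (16/5, 2/5)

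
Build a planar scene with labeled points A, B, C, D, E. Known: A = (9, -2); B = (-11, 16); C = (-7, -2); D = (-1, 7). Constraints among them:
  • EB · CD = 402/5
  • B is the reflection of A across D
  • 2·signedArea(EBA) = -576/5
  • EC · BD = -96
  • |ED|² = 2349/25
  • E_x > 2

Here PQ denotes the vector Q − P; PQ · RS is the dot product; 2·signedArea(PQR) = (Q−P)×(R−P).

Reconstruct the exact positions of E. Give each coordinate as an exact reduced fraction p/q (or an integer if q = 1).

1. E_x = 13/5  [EC · BD = -96 ∩ EB · CD = 402/5]
2. E_y = -2  [EC · BD = -96 ∩ EB · CD = 402/5]
   → E = (13/5, -2)

E = (13/5, -2)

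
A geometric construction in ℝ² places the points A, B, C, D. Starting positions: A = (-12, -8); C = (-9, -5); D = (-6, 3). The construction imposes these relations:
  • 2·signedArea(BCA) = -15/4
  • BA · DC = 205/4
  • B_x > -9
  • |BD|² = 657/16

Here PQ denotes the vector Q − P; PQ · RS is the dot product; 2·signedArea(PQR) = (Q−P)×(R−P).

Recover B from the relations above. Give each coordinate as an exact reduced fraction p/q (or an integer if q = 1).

1. B_x = -33/4  [BA · DC = 205/4 ∩ 2·signedArea(BCA) = -15/4]
2. B_y = -3  [BA · DC = 205/4 ∩ 2·signedArea(BCA) = -15/4]
   → B = (-33/4, -3)

B = (-33/4, -3)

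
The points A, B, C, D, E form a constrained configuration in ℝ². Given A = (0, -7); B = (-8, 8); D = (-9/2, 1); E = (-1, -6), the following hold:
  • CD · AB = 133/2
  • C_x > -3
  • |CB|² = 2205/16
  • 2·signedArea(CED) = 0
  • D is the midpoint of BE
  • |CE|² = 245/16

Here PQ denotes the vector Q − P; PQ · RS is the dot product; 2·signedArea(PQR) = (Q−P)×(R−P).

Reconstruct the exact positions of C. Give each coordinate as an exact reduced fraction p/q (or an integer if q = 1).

1. C_x = -11/4  [2·signedArea(CED) = 0 ∩ CD · AB = 133/2]
2. C_y = -5/2  [2·signedArea(CED) = 0 ∩ CD · AB = 133/2]
   → C = (-11/4, -5/2)

C = (-11/4, -5/2)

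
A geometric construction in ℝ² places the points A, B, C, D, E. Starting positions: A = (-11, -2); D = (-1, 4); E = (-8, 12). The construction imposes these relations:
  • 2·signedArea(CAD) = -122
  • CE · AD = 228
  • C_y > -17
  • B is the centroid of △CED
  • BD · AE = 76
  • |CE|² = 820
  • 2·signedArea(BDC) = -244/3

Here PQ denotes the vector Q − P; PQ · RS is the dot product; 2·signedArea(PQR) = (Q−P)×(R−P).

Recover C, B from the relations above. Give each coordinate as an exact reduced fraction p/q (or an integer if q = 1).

B = (-23/3, 0)
C = (-14, -16)

1. C_x = -14  [2·signedArea(CAD) = -122 ∩ CE · AD = 228]
2. C_y = -16  [2·signedArea(CAD) = -122 ∩ CE · AD = 228]
   → C = (-14, -16)
3. B_x = -23/3  [B is the centroid of △CED]
4. B_y = 0  [B is the centroid of △CED]
   → B = (-23/3, 0)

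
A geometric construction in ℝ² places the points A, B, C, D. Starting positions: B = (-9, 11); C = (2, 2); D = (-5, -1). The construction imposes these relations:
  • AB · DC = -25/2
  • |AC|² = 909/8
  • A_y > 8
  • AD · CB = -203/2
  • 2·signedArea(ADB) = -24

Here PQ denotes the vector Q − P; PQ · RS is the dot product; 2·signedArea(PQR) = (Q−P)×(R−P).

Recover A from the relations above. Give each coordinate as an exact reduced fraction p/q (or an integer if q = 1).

A = (-25/4, 35/4)

1. A_x = -25/4  [AB · DC = -25/2 ∩ AD · CB = -203/2]
2. A_y = 35/4  [AB · DC = -25/2 ∩ AD · CB = -203/2]
   → A = (-25/4, 35/4)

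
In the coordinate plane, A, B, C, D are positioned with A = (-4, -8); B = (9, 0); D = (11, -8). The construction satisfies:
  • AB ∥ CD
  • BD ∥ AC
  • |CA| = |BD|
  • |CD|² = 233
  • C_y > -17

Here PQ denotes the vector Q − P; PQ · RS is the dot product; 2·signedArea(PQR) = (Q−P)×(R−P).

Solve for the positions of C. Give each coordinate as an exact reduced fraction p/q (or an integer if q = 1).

C = (-2, -16)

1. C_x = -2  [AB ∥ CD ∩ BD ∥ AC]
2. C_y = -16  [AB ∥ CD ∩ BD ∥ AC]
   → C = (-2, -16)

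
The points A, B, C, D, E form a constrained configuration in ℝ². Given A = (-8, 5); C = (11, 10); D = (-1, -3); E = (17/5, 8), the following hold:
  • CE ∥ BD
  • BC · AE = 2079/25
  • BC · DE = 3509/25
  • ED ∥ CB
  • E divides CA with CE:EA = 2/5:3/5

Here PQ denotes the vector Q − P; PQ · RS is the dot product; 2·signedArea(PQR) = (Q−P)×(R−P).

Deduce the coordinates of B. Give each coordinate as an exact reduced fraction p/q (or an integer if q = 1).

B = (33/5, -1)

1. B_x = 33/5  [CE ∥ BD ∩ ED ∥ CB]
2. B_y = -1  [CE ∥ BD ∩ ED ∥ CB]
   → B = (33/5, -1)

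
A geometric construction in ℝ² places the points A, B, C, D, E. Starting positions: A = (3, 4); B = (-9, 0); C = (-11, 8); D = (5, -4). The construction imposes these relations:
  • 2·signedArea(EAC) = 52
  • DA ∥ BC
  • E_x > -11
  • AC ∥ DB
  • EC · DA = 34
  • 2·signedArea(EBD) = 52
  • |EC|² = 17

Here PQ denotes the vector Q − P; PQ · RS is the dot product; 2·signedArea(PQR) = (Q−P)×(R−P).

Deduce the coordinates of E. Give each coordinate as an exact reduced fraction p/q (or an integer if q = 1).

1. E_x = -10  [2·signedArea(EBD) = 52 ∩ EC · DA = 34]
2. E_y = 4  [2·signedArea(EBD) = 52 ∩ EC · DA = 34]
   → E = (-10, 4)

E = (-10, 4)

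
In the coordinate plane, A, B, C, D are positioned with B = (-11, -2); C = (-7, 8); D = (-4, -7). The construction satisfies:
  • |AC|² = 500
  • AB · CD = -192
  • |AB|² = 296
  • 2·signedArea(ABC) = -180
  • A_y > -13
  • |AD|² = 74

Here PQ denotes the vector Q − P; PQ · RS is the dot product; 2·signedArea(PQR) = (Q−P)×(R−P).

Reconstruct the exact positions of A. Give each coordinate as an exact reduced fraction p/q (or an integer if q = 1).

A = (3, -12)

1. A_x = 3  [2·signedArea(ABC) = -180 ∩ AB · CD = -192]
2. A_y = -12  [2·signedArea(ABC) = -180 ∩ AB · CD = -192]
   → A = (3, -12)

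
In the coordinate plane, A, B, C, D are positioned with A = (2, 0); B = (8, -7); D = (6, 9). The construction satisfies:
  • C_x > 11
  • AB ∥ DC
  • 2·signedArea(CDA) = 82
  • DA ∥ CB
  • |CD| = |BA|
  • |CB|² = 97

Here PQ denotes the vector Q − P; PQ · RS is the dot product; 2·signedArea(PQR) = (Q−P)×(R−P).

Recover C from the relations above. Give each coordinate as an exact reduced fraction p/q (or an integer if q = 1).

1. C_x = 12  [DA ∥ CB ∩ AB ∥ DC]
2. C_y = 2  [DA ∥ CB ∩ AB ∥ DC]
   → C = (12, 2)

C = (12, 2)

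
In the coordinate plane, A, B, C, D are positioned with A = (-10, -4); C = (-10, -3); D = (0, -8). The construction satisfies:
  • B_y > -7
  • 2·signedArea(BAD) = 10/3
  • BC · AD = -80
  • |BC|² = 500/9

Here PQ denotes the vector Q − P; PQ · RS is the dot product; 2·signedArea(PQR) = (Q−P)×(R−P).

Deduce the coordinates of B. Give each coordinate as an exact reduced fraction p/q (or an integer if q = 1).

1. B_x = -10/3  [2·signedArea(BAD) = 10/3 ∩ BC · AD = -80]
2. B_y = -19/3  [2·signedArea(BAD) = 10/3 ∩ BC · AD = -80]
   → B = (-10/3, -19/3)

B = (-10/3, -19/3)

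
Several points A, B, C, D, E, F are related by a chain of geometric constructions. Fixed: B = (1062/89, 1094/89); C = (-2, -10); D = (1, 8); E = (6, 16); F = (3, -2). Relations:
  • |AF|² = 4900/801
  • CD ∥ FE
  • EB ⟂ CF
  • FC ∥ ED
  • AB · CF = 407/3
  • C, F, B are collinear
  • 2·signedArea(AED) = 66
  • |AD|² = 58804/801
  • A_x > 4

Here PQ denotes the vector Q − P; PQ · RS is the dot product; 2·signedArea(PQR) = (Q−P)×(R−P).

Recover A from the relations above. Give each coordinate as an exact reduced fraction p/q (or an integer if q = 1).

1. A_x = 1151/267  [2·signedArea(AED) = 66 ∩ AB · CF = 407/3]
2. A_y = 26/267  [2·signedArea(AED) = 66 ∩ AB · CF = 407/3]
   → A = (1151/267, 26/267)

A = (1151/267, 26/267)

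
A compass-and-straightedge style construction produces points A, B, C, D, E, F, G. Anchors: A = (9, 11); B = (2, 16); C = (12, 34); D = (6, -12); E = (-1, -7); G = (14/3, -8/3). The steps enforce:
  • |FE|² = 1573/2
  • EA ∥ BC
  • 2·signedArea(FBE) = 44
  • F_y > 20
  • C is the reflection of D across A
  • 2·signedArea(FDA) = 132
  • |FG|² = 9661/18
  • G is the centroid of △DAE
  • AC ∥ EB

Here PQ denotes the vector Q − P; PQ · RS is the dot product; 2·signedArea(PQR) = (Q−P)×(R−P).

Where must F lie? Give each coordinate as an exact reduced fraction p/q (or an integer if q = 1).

1. F_x = 9/2  [line 23·x + -3·y + -42 = 0 ∩ |FG|² = 9661/18]
2. F_y = 41/2  [line 23·x + -3·y + -42 = 0 ∩ |FG|² = 9661/18]
   → F = (9/2, 41/2)

F = (9/2, 41/2)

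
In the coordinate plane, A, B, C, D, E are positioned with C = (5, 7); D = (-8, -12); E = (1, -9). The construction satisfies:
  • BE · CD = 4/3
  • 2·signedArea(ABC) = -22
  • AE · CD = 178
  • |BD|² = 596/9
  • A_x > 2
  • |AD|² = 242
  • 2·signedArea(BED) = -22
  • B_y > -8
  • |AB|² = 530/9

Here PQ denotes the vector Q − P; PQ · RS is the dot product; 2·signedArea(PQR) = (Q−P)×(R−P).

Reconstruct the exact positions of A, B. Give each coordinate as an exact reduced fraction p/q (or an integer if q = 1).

A = (3, -1)
B = (-4/3, -22/3)

1. A_x = 3  [line 13·x + 19·y + -20 = 0 ∩ |AD|² = 242]
2. A_y = -1  [line 13·x + 19·y + -20 = 0 ∩ |AD|² = 242]
   → A = (3, -1)
3. B_x = -4/3  [2·signedArea(ABC) = -22 ∩ BE · CD = 4/3]
4. B_y = -22/3  [2·signedArea(ABC) = -22 ∩ BE · CD = 4/3]
   → B = (-4/3, -22/3)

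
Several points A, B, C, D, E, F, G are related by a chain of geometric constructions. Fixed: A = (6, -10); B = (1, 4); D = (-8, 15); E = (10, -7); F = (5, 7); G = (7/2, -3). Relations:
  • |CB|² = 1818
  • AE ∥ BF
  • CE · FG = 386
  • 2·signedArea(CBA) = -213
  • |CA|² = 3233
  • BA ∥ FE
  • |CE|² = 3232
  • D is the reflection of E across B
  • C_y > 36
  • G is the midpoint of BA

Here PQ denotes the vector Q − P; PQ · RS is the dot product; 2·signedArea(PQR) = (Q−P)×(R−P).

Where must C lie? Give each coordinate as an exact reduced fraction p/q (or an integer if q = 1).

C = (-26, 37)

1. C_x = -26  [2·signedArea(CBA) = -213 ∩ CE · FG = 386]
2. C_y = 37  [2·signedArea(CBA) = -213 ∩ CE · FG = 386]
   → C = (-26, 37)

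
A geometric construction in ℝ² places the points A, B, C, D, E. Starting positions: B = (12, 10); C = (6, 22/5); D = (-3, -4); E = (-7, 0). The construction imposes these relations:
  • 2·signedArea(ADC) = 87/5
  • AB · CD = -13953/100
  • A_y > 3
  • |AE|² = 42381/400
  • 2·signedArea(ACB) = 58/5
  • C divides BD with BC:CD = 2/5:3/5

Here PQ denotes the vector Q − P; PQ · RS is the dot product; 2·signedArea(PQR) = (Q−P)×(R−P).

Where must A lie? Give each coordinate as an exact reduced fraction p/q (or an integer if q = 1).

1. A_x = 11/4  [2·signedArea(ADC) = 87/5 ∩ AB · CD = -13953/100]
2. A_y = 33/10  [2·signedArea(ADC) = 87/5 ∩ AB · CD = -13953/100]
   → A = (11/4, 33/10)

A = (11/4, 33/10)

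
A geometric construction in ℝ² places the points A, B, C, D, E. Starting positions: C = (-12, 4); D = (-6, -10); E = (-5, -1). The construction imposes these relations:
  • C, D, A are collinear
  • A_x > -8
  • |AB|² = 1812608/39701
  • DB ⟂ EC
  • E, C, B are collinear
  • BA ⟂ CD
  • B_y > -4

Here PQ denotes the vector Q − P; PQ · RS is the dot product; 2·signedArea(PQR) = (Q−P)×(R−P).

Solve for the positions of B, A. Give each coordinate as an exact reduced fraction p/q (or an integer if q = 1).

1. B_x = -52/37  [E, C, B are collinear ∩ DB ⟂ EC]
2. B_y = -132/37  [E, C, B are collinear ∩ DB ⟂ EC]
   → B = (-52/37, -132/37)
3. A_x = -8172/1073  [C, D, A are collinear ∩ BA ⟂ CD]
4. A_y = -6684/1073  [C, D, A are collinear ∩ BA ⟂ CD]
   → A = (-8172/1073, -6684/1073)

A = (-8172/1073, -6684/1073)
B = (-52/37, -132/37)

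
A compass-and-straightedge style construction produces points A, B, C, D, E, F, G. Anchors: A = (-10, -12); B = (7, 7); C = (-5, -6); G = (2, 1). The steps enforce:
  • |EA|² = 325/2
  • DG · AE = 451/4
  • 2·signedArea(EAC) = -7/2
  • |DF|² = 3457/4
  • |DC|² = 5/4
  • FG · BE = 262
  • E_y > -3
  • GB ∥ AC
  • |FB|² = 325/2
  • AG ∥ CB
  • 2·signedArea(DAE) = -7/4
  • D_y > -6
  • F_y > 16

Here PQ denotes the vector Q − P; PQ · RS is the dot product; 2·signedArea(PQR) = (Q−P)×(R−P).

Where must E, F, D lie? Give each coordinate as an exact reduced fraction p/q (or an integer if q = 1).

D = (-4, -11/2)
E = (-3/2, -5/2)
F = (31/2, 33/2)

1. E_x = -3/2  [line -6·x + 5·y + 7/2 = 0 ∩ |EA|² = 325/2]
2. E_y = -5/2  [line -6·x + 5·y + 7/2 = 0 ∩ |EA|² = 325/2]
   → E = (-3/2, -5/2)
3. F_x = 31/2  [line 17/2·x + 19/2·y + -577/2 = 0 ∩ |FB|² = 325/2]
4. F_y = 33/2  [line 17/2·x + 19/2·y + -577/2 = 0 ∩ |FB|² = 325/2]
   → F = (31/2, 33/2)
5. D_x = -4  [2·signedArea(DAE) = -7/4 ∩ DG · AE = 451/4]
6. D_y = -11/2  [2·signedArea(DAE) = -7/4 ∩ DG · AE = 451/4]
   → D = (-4, -11/2)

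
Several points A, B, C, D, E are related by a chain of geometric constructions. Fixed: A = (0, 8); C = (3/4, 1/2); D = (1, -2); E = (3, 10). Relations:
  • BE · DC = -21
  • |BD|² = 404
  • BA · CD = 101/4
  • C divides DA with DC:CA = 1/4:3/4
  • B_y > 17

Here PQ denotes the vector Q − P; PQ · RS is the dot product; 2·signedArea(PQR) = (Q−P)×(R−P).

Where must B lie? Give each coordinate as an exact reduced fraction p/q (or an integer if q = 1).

B = (-1, 18)

1. B_x = -1  [line 1/4·x + -5/2·y + 181/4 = 0 ∩ |BD|² = 404]
2. B_y = 18  [line 1/4·x + -5/2·y + 181/4 = 0 ∩ |BD|² = 404]
   → B = (-1, 18)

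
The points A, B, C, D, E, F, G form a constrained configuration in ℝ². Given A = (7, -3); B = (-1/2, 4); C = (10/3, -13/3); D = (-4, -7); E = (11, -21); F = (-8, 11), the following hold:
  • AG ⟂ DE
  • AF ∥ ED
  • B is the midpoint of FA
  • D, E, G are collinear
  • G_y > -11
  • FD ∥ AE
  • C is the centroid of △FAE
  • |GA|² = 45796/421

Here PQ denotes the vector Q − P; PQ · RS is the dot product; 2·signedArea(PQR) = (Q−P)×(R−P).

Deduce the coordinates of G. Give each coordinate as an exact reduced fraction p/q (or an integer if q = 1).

G = (-49/421, -4473/421)

1. G_x = -49/421  [D, E, G are collinear ∩ AG ⟂ DE]
2. G_y = -4473/421  [D, E, G are collinear ∩ AG ⟂ DE]
   → G = (-49/421, -4473/421)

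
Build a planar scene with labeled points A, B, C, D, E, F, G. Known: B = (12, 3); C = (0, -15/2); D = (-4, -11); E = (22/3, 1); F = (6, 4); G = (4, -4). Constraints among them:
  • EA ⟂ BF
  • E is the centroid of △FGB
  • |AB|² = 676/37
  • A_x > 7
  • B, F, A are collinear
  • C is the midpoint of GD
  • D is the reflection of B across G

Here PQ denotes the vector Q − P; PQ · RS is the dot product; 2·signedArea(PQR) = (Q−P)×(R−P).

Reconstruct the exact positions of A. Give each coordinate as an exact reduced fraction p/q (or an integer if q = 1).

1. A_x = 288/37  [B, F, A are collinear ∩ EA ⟂ BF]
2. A_y = 137/37  [B, F, A are collinear ∩ EA ⟂ BF]
   → A = (288/37, 137/37)

A = (288/37, 137/37)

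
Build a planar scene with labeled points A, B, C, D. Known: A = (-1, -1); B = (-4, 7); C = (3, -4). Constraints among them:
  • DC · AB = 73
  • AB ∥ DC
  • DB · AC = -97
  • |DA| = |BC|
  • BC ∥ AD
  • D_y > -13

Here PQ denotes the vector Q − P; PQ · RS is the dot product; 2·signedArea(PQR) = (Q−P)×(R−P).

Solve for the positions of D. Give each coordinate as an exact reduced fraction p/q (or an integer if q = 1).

D = (6, -12)

1. D_x = 6  [AB ∥ DC ∩ BC ∥ AD]
2. D_y = -12  [AB ∥ DC ∩ BC ∥ AD]
   → D = (6, -12)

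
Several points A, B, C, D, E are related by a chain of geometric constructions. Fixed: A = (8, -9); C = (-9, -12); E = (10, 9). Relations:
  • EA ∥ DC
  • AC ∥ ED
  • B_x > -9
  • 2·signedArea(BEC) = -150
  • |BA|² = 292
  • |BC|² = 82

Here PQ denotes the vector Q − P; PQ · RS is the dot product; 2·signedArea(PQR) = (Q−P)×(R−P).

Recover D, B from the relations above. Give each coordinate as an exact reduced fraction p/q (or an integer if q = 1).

B = (-8, -3)
D = (-7, 6)

1. D_x = -7  [EA ∥ DC ∩ AC ∥ ED]
2. D_y = 6  [EA ∥ DC ∩ AC ∥ ED]
   → D = (-7, 6)
3. B_x = -8  [line 21·x + -19·y + 111 = 0 ∩ |BC|² = 82]
4. B_y = -3  [line 21·x + -19·y + 111 = 0 ∩ |BC|² = 82]
   → B = (-8, -3)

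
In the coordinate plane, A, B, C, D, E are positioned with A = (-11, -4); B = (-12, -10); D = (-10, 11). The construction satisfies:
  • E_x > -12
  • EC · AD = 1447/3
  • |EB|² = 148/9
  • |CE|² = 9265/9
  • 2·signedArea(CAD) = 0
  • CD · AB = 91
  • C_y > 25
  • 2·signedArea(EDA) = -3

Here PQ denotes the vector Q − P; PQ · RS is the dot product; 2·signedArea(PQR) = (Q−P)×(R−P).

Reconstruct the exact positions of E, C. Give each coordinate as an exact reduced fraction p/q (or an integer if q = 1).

1. C_x = -9  [2·signedArea(CAD) = 0 ∩ CD · AB = 91]
2. C_y = 26  [2·signedArea(CAD) = 0 ∩ CD · AB = 91]
   → C = (-9, 26)
3. E_x = -34/3  [2·signedArea(EDA) = -3 ∩ EC · AD = 1447/3]
4. E_y = -6  [2·signedArea(EDA) = -3 ∩ EC · AD = 1447/3]
   → E = (-34/3, -6)

C = (-9, 26)
E = (-34/3, -6)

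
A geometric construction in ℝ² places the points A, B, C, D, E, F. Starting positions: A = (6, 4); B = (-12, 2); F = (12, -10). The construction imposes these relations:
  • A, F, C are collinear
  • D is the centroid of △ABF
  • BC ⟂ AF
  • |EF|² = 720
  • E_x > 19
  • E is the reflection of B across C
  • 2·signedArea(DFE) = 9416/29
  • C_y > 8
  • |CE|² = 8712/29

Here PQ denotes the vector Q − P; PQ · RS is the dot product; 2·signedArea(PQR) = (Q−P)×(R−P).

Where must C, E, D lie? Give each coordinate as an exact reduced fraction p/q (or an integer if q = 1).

C = (114/29, 256/29)
D = (2, -4/3)
E = (576/29, 454/29)

1. C_x = 114/29  [A, F, C are collinear ∩ BC ⟂ AF]
2. C_y = 256/29  [A, F, C are collinear ∩ BC ⟂ AF]
   → C = (114/29, 256/29)
3. E_x = 576/29  [E is the reflection of B across C]
4. E_y = 454/29  [E is the reflection of B across C]
   → E = (576/29, 454/29)
5. D_x = 2  [D is the centroid of △ABF]
6. D_y = -4/3  [D is the centroid of △ABF]
   → D = (2, -4/3)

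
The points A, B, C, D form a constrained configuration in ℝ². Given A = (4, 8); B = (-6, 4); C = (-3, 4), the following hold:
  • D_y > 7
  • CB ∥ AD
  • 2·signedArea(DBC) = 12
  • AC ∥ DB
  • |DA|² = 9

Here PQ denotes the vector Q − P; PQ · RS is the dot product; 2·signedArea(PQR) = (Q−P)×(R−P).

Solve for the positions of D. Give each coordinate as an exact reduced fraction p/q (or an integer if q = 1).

D = (1, 8)

1. D_x = 1  [AC ∥ DB ∩ CB ∥ AD]
2. D_y = 8  [AC ∥ DB ∩ CB ∥ AD]
   → D = (1, 8)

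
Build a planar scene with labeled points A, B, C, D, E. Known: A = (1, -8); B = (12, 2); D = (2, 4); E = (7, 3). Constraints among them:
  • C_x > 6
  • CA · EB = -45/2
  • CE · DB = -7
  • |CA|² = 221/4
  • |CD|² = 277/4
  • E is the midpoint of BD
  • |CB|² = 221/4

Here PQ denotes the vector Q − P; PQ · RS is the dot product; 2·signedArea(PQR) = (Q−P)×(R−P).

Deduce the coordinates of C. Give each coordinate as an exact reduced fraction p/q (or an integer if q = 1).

1. C_x = 13/2  [line -10·x + 2·y + 71 = 0 ∩ |CA|² = 221/4]
2. C_y = -3  [line -10·x + 2·y + 71 = 0 ∩ |CA|² = 221/4]
   → C = (13/2, -3)

C = (13/2, -3)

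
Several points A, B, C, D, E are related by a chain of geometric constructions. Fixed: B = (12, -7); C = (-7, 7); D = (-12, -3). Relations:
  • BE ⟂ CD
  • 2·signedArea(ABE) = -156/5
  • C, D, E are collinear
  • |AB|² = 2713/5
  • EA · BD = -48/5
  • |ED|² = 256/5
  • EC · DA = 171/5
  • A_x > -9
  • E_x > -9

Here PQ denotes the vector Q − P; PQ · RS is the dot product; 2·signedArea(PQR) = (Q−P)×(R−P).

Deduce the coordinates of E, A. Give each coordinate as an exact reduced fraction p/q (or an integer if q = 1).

A = (-41/5, 23/5)
E = (-44/5, 17/5)

1. E_x = -44/5  [C, D, E are collinear ∩ BE ⟂ CD]
2. E_y = 17/5  [C, D, E are collinear ∩ BE ⟂ CD]
   → E = (-44/5, 17/5)
3. A_x = -41/5  [2·signedArea(ABE) = -156/5 ∩ EA · BD = -48/5]
4. A_y = 23/5  [2·signedArea(ABE) = -156/5 ∩ EA · BD = -48/5]
   → A = (-41/5, 23/5)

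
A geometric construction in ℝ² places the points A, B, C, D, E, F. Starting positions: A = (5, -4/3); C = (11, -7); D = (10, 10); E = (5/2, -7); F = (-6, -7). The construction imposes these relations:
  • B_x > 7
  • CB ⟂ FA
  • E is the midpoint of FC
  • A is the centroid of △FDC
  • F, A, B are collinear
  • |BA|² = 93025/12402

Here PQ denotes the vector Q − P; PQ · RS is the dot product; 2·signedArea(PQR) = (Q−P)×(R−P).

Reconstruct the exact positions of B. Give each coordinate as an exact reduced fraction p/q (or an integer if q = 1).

B = (10245/1378, -109/1378)

1. B_x = 10245/1378  [F, A, B are collinear ∩ CB ⟂ FA]
2. B_y = -109/1378  [F, A, B are collinear ∩ CB ⟂ FA]
   → B = (10245/1378, -109/1378)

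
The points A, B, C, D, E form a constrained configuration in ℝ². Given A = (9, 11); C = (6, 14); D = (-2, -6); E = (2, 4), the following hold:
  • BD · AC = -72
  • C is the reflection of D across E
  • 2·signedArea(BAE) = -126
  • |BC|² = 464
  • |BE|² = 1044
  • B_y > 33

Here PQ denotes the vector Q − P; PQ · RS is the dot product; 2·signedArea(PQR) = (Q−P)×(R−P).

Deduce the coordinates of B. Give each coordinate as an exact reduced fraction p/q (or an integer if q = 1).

B = (14, 34)

1. B_x = 14  [line 7·x + -7·y + 140 = 0 ∩ |BC|² = 464]
2. B_y = 34  [line 7·x + -7·y + 140 = 0 ∩ |BC|² = 464]
   → B = (14, 34)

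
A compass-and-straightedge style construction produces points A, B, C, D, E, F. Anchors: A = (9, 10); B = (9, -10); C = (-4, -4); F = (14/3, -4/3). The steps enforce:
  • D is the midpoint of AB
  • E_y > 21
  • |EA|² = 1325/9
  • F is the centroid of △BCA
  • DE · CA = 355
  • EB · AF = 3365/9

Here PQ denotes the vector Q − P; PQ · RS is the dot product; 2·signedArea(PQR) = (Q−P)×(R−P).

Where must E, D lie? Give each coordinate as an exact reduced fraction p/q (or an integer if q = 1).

D = (9, 0)
E = (40/3, 64/3)

1. E_x = 40/3  [line 13/3·x + 34/3·y + -2696/9 = 0 ∩ |EA|² = 1325/9]
2. E_y = 64/3  [line 13/3·x + 34/3·y + -2696/9 = 0 ∩ |EA|² = 1325/9]
   → E = (40/3, 64/3)
3. D_x = 9  [D is the midpoint of AB]
4. D_y = 0  [D is the midpoint of AB]
   → D = (9, 0)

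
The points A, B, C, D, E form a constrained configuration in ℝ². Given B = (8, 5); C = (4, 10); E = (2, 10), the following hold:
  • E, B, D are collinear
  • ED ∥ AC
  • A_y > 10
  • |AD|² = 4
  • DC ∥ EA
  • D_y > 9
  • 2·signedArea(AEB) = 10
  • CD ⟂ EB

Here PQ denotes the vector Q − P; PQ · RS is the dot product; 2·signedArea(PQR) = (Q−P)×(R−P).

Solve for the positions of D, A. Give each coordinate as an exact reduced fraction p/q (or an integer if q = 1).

1. D_x = 194/61  [E, B, D are collinear ∩ CD ⟂ EB]
2. D_y = 550/61  [E, B, D are collinear ∩ CD ⟂ EB]
   → D = (194/61, 550/61)
3. A_x = 172/61  [ED ∥ AC ∩ DC ∥ EA]
4. A_y = 670/61  [ED ∥ AC ∩ DC ∥ EA]
   → A = (172/61, 670/61)

A = (172/61, 670/61)
D = (194/61, 550/61)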